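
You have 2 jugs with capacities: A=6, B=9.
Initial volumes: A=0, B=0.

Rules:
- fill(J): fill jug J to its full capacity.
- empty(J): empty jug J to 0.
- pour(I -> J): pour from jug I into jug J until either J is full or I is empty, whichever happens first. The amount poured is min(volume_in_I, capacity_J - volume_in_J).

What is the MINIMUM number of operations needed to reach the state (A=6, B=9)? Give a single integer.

BFS from (A=0, B=0). One shortest path:
  1. fill(A) -> (A=6 B=0)
  2. fill(B) -> (A=6 B=9)
Reached target in 2 moves.

Answer: 2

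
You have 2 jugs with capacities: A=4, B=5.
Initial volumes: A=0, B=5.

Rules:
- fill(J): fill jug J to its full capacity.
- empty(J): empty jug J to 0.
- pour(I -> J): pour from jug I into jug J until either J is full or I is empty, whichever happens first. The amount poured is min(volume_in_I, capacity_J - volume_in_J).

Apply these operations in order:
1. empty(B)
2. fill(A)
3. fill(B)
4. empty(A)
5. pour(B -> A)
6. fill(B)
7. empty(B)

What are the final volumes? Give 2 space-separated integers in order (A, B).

Answer: 4 0

Derivation:
Step 1: empty(B) -> (A=0 B=0)
Step 2: fill(A) -> (A=4 B=0)
Step 3: fill(B) -> (A=4 B=5)
Step 4: empty(A) -> (A=0 B=5)
Step 5: pour(B -> A) -> (A=4 B=1)
Step 6: fill(B) -> (A=4 B=5)
Step 7: empty(B) -> (A=4 B=0)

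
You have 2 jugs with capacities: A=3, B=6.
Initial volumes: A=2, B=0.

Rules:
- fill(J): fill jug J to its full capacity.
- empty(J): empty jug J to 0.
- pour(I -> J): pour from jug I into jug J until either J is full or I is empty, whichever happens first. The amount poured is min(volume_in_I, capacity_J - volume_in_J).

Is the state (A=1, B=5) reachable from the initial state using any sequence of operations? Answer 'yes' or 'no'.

BFS explored all 12 reachable states.
Reachable set includes: (0,0), (0,2), (0,3), (0,5), (0,6), (2,0), (2,6), (3,0), (3,2), (3,3), (3,5), (3,6)
Target (A=1, B=5) not in reachable set → no.

Answer: no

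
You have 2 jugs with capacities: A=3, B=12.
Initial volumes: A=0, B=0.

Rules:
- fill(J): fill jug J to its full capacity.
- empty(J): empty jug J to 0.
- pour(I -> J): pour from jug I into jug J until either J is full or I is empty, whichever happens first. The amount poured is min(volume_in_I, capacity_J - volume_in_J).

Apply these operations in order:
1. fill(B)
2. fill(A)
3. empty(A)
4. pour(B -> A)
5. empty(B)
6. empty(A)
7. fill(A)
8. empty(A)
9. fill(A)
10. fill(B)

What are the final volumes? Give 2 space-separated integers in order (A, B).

Answer: 3 12

Derivation:
Step 1: fill(B) -> (A=0 B=12)
Step 2: fill(A) -> (A=3 B=12)
Step 3: empty(A) -> (A=0 B=12)
Step 4: pour(B -> A) -> (A=3 B=9)
Step 5: empty(B) -> (A=3 B=0)
Step 6: empty(A) -> (A=0 B=0)
Step 7: fill(A) -> (A=3 B=0)
Step 8: empty(A) -> (A=0 B=0)
Step 9: fill(A) -> (A=3 B=0)
Step 10: fill(B) -> (A=3 B=12)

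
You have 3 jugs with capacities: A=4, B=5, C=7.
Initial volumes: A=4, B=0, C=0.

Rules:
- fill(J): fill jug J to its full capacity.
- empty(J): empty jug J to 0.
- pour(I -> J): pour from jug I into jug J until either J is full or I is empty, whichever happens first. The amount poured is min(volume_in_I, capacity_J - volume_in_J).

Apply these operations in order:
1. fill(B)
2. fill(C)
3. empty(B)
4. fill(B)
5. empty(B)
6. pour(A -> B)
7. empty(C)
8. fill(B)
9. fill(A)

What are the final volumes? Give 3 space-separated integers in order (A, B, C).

Answer: 4 5 0

Derivation:
Step 1: fill(B) -> (A=4 B=5 C=0)
Step 2: fill(C) -> (A=4 B=5 C=7)
Step 3: empty(B) -> (A=4 B=0 C=7)
Step 4: fill(B) -> (A=4 B=5 C=7)
Step 5: empty(B) -> (A=4 B=0 C=7)
Step 6: pour(A -> B) -> (A=0 B=4 C=7)
Step 7: empty(C) -> (A=0 B=4 C=0)
Step 8: fill(B) -> (A=0 B=5 C=0)
Step 9: fill(A) -> (A=4 B=5 C=0)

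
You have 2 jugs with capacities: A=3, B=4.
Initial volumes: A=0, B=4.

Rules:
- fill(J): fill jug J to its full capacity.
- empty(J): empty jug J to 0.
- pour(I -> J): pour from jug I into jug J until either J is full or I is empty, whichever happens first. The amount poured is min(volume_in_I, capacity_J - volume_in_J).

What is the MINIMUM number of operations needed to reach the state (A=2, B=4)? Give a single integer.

Answer: 5

Derivation:
BFS from (A=0, B=4). One shortest path:
  1. fill(A) -> (A=3 B=4)
  2. empty(B) -> (A=3 B=0)
  3. pour(A -> B) -> (A=0 B=3)
  4. fill(A) -> (A=3 B=3)
  5. pour(A -> B) -> (A=2 B=4)
Reached target in 5 moves.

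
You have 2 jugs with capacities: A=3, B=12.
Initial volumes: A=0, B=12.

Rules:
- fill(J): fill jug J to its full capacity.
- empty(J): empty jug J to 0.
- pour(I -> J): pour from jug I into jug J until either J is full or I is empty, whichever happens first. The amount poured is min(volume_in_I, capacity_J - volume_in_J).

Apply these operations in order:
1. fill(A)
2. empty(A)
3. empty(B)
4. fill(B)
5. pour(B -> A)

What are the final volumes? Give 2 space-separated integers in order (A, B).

Step 1: fill(A) -> (A=3 B=12)
Step 2: empty(A) -> (A=0 B=12)
Step 3: empty(B) -> (A=0 B=0)
Step 4: fill(B) -> (A=0 B=12)
Step 5: pour(B -> A) -> (A=3 B=9)

Answer: 3 9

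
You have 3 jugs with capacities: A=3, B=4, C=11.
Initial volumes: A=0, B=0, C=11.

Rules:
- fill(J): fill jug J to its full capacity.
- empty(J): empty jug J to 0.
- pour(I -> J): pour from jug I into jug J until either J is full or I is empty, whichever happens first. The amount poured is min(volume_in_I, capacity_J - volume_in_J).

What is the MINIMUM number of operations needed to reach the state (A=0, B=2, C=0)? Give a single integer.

BFS from (A=0, B=0, C=11). One shortest path:
  1. fill(A) -> (A=3 B=0 C=11)
  2. empty(C) -> (A=3 B=0 C=0)
  3. pour(A -> B) -> (A=0 B=3 C=0)
  4. fill(A) -> (A=3 B=3 C=0)
  5. pour(A -> B) -> (A=2 B=4 C=0)
  6. empty(B) -> (A=2 B=0 C=0)
  7. pour(A -> B) -> (A=0 B=2 C=0)
Reached target in 7 moves.

Answer: 7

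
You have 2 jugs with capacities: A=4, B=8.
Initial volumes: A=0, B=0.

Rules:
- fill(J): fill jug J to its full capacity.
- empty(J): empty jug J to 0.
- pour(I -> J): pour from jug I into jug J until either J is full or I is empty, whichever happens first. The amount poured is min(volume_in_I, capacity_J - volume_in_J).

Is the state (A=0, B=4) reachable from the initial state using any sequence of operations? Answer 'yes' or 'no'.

BFS from (A=0, B=0):
  1. fill(A) -> (A=4 B=0)
  2. pour(A -> B) -> (A=0 B=4)
Target reached → yes.

Answer: yes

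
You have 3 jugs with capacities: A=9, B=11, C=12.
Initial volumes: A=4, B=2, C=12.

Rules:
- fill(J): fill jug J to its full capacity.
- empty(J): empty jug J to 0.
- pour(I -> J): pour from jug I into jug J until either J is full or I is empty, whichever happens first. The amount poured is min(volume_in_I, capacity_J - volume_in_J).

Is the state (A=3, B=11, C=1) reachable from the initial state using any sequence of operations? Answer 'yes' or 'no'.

BFS from (A=4, B=2, C=12):
  1. fill(B) -> (A=4 B=11 C=12)
  2. empty(C) -> (A=4 B=11 C=0)
  3. pour(B -> C) -> (A=4 B=0 C=11)
  4. pour(A -> C) -> (A=3 B=0 C=12)
  5. pour(C -> B) -> (A=3 B=11 C=1)
Target reached → yes.

Answer: yes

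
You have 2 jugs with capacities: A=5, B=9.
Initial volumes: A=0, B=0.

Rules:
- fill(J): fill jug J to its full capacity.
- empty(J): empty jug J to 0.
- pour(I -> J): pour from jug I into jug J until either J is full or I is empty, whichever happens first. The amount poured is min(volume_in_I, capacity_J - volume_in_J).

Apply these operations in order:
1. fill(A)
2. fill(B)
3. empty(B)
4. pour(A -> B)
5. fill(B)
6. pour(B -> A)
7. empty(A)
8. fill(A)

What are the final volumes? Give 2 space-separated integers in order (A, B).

Answer: 5 4

Derivation:
Step 1: fill(A) -> (A=5 B=0)
Step 2: fill(B) -> (A=5 B=9)
Step 3: empty(B) -> (A=5 B=0)
Step 4: pour(A -> B) -> (A=0 B=5)
Step 5: fill(B) -> (A=0 B=9)
Step 6: pour(B -> A) -> (A=5 B=4)
Step 7: empty(A) -> (A=0 B=4)
Step 8: fill(A) -> (A=5 B=4)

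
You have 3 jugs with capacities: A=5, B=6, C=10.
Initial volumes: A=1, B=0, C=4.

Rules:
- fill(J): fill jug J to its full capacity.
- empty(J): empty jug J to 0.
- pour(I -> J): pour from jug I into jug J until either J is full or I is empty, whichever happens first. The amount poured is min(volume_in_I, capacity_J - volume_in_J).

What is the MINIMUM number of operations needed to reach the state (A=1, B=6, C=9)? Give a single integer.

BFS from (A=1, B=0, C=4). One shortest path:
  1. fill(B) -> (A=1 B=6 C=4)
  2. pour(B -> A) -> (A=5 B=2 C=4)
  3. pour(A -> C) -> (A=0 B=2 C=9)
  4. fill(A) -> (A=5 B=2 C=9)
  5. pour(A -> B) -> (A=1 B=6 C=9)
Reached target in 5 moves.

Answer: 5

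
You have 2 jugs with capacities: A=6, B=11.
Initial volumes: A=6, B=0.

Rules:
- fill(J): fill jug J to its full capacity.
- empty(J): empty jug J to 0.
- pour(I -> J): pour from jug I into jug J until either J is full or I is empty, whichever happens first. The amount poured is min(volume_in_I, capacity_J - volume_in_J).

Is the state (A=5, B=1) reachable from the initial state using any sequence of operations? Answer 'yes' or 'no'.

BFS explored all 34 reachable states.
Reachable set includes: (0,0), (0,1), (0,2), (0,3), (0,4), (0,5), (0,6), (0,7), (0,8), (0,9), (0,10), (0,11) ...
Target (A=5, B=1) not in reachable set → no.

Answer: no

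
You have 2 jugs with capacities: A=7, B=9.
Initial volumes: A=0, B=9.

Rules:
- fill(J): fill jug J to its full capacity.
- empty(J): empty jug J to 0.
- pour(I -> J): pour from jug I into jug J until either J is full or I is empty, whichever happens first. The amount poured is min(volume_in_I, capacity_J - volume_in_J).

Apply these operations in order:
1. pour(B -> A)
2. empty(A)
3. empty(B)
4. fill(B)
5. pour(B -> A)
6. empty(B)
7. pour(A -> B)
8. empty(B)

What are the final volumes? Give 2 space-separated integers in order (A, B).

Step 1: pour(B -> A) -> (A=7 B=2)
Step 2: empty(A) -> (A=0 B=2)
Step 3: empty(B) -> (A=0 B=0)
Step 4: fill(B) -> (A=0 B=9)
Step 5: pour(B -> A) -> (A=7 B=2)
Step 6: empty(B) -> (A=7 B=0)
Step 7: pour(A -> B) -> (A=0 B=7)
Step 8: empty(B) -> (A=0 B=0)

Answer: 0 0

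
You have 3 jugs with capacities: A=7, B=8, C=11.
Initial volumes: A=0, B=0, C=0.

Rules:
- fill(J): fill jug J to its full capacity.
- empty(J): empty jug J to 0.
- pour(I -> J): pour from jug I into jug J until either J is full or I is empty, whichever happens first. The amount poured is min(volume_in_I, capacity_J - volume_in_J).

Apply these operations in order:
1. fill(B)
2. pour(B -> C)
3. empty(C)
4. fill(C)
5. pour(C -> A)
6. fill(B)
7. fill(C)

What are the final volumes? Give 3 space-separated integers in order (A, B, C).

Step 1: fill(B) -> (A=0 B=8 C=0)
Step 2: pour(B -> C) -> (A=0 B=0 C=8)
Step 3: empty(C) -> (A=0 B=0 C=0)
Step 4: fill(C) -> (A=0 B=0 C=11)
Step 5: pour(C -> A) -> (A=7 B=0 C=4)
Step 6: fill(B) -> (A=7 B=8 C=4)
Step 7: fill(C) -> (A=7 B=8 C=11)

Answer: 7 8 11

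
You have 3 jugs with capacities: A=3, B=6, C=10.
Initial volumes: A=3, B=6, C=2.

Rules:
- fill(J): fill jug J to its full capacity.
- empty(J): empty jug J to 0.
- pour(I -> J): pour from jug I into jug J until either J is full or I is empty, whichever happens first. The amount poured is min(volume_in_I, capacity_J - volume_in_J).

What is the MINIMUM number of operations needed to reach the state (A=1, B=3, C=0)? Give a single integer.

BFS from (A=3, B=6, C=2). One shortest path:
  1. pour(B -> C) -> (A=3 B=0 C=8)
  2. pour(A -> B) -> (A=0 B=3 C=8)
  3. fill(A) -> (A=3 B=3 C=8)
  4. pour(A -> C) -> (A=1 B=3 C=10)
  5. empty(C) -> (A=1 B=3 C=0)
Reached target in 5 moves.

Answer: 5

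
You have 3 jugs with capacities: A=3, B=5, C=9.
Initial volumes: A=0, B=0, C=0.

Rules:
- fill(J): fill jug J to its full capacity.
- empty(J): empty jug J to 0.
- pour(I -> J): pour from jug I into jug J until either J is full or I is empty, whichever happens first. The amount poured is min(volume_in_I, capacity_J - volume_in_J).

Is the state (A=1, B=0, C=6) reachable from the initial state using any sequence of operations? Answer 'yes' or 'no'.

Answer: yes

Derivation:
BFS from (A=0, B=0, C=0):
  1. fill(A) -> (A=3 B=0 C=0)
  2. fill(C) -> (A=3 B=0 C=9)
  3. pour(A -> B) -> (A=0 B=3 C=9)
  4. pour(C -> A) -> (A=3 B=3 C=6)
  5. pour(A -> B) -> (A=1 B=5 C=6)
  6. empty(B) -> (A=1 B=0 C=6)
Target reached → yes.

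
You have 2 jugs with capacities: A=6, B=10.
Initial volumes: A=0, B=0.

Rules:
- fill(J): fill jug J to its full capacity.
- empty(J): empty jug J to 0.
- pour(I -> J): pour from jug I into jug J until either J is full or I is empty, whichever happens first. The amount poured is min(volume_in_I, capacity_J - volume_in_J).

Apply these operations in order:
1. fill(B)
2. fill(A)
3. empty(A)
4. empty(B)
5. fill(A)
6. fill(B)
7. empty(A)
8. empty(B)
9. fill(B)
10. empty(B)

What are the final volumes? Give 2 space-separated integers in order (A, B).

Step 1: fill(B) -> (A=0 B=10)
Step 2: fill(A) -> (A=6 B=10)
Step 3: empty(A) -> (A=0 B=10)
Step 4: empty(B) -> (A=0 B=0)
Step 5: fill(A) -> (A=6 B=0)
Step 6: fill(B) -> (A=6 B=10)
Step 7: empty(A) -> (A=0 B=10)
Step 8: empty(B) -> (A=0 B=0)
Step 9: fill(B) -> (A=0 B=10)
Step 10: empty(B) -> (A=0 B=0)

Answer: 0 0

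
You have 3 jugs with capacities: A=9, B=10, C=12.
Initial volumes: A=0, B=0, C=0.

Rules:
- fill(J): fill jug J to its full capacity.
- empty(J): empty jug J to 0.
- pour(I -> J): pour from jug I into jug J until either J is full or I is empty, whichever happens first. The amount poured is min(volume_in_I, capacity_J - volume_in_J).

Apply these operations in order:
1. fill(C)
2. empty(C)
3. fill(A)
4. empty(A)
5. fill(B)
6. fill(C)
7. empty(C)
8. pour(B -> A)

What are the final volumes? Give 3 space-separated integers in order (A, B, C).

Step 1: fill(C) -> (A=0 B=0 C=12)
Step 2: empty(C) -> (A=0 B=0 C=0)
Step 3: fill(A) -> (A=9 B=0 C=0)
Step 4: empty(A) -> (A=0 B=0 C=0)
Step 5: fill(B) -> (A=0 B=10 C=0)
Step 6: fill(C) -> (A=0 B=10 C=12)
Step 7: empty(C) -> (A=0 B=10 C=0)
Step 8: pour(B -> A) -> (A=9 B=1 C=0)

Answer: 9 1 0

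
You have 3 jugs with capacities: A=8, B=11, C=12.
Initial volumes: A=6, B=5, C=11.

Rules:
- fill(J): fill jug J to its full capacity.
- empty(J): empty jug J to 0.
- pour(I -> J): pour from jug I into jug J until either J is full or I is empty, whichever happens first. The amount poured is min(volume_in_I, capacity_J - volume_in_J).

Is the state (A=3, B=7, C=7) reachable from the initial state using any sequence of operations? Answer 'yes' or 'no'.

Answer: no

Derivation:
BFS explored all 635 reachable states.
Reachable set includes: (0,0,0), (0,0,1), (0,0,2), (0,0,3), (0,0,4), (0,0,5), (0,0,6), (0,0,7), (0,0,8), (0,0,9), (0,0,10), (0,0,11) ...
Target (A=3, B=7, C=7) not in reachable set → no.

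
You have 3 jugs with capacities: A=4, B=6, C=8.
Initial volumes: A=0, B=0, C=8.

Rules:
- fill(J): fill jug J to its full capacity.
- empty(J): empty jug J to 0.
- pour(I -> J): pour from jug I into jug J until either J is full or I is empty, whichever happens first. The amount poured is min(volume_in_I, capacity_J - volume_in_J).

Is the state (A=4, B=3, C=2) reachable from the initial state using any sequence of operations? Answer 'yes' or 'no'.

BFS explored all 54 reachable states.
Reachable set includes: (0,0,0), (0,0,2), (0,0,4), (0,0,6), (0,0,8), (0,2,0), (0,2,2), (0,2,4), (0,2,6), (0,2,8), (0,4,0), (0,4,2) ...
Target (A=4, B=3, C=2) not in reachable set → no.

Answer: no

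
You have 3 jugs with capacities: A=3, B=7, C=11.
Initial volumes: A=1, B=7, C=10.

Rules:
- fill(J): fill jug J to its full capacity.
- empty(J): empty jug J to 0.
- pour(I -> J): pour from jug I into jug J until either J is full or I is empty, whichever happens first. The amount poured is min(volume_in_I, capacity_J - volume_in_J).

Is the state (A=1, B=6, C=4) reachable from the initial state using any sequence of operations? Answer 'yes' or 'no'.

BFS explored all 264 reachable states.
Reachable set includes: (0,0,0), (0,0,1), (0,0,2), (0,0,3), (0,0,4), (0,0,5), (0,0,6), (0,0,7), (0,0,8), (0,0,9), (0,0,10), (0,0,11) ...
Target (A=1, B=6, C=4) not in reachable set → no.

Answer: no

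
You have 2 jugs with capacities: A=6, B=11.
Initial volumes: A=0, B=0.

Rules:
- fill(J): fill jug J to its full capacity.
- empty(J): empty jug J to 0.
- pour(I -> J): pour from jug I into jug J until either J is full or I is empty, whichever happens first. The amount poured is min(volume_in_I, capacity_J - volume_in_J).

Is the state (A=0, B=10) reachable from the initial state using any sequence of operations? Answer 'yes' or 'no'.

Answer: yes

Derivation:
BFS from (A=0, B=0):
  1. fill(B) -> (A=0 B=11)
  2. pour(B -> A) -> (A=6 B=5)
  3. empty(A) -> (A=0 B=5)
  4. pour(B -> A) -> (A=5 B=0)
  5. fill(B) -> (A=5 B=11)
  6. pour(B -> A) -> (A=6 B=10)
  7. empty(A) -> (A=0 B=10)
Target reached → yes.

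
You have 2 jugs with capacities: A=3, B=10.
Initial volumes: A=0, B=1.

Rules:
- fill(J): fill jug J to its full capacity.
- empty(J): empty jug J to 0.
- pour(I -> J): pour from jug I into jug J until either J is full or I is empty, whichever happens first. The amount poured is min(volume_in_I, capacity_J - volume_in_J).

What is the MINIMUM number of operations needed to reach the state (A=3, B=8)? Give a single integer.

Answer: 3

Derivation:
BFS from (A=0, B=1). One shortest path:
  1. pour(B -> A) -> (A=1 B=0)
  2. fill(B) -> (A=1 B=10)
  3. pour(B -> A) -> (A=3 B=8)
Reached target in 3 moves.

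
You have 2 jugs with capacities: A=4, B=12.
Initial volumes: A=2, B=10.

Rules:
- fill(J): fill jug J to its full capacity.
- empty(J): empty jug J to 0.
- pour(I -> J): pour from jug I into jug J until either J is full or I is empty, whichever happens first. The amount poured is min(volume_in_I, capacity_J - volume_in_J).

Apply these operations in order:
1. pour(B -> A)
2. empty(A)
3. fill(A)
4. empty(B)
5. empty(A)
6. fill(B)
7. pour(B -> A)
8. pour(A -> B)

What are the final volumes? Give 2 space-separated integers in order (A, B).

Answer: 0 12

Derivation:
Step 1: pour(B -> A) -> (A=4 B=8)
Step 2: empty(A) -> (A=0 B=8)
Step 3: fill(A) -> (A=4 B=8)
Step 4: empty(B) -> (A=4 B=0)
Step 5: empty(A) -> (A=0 B=0)
Step 6: fill(B) -> (A=0 B=12)
Step 7: pour(B -> A) -> (A=4 B=8)
Step 8: pour(A -> B) -> (A=0 B=12)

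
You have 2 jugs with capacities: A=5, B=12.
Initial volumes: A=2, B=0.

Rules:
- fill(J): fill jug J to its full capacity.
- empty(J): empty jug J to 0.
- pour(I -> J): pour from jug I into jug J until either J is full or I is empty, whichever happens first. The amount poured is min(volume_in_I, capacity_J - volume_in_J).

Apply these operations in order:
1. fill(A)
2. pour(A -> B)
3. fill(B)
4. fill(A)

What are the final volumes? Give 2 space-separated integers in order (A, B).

Step 1: fill(A) -> (A=5 B=0)
Step 2: pour(A -> B) -> (A=0 B=5)
Step 3: fill(B) -> (A=0 B=12)
Step 4: fill(A) -> (A=5 B=12)

Answer: 5 12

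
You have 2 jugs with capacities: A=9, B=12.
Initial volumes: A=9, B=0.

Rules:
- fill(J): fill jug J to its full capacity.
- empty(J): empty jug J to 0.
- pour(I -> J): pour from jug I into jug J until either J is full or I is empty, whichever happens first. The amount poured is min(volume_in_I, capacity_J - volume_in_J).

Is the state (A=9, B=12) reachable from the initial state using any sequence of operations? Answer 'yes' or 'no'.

Answer: yes

Derivation:
BFS from (A=9, B=0):
  1. fill(B) -> (A=9 B=12)
Target reached → yes.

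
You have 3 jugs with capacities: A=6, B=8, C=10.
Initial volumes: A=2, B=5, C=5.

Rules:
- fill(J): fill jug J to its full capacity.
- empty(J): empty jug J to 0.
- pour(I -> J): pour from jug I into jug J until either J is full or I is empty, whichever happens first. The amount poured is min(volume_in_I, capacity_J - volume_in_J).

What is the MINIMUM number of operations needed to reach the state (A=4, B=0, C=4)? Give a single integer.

BFS from (A=2, B=5, C=5). One shortest path:
  1. fill(A) -> (A=6 B=5 C=5)
  2. pour(A -> C) -> (A=1 B=5 C=10)
  3. pour(A -> B) -> (A=0 B=6 C=10)
  4. pour(C -> A) -> (A=6 B=6 C=4)
  5. pour(A -> B) -> (A=4 B=8 C=4)
  6. empty(B) -> (A=4 B=0 C=4)
Reached target in 6 moves.

Answer: 6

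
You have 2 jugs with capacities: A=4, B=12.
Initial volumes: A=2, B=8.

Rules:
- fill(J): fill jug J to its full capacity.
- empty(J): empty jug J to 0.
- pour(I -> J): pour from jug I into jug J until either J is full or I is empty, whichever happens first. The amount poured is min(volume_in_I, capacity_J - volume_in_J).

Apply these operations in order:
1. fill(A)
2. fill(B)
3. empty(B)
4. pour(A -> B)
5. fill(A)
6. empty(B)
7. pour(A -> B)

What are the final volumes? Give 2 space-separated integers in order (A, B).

Answer: 0 4

Derivation:
Step 1: fill(A) -> (A=4 B=8)
Step 2: fill(B) -> (A=4 B=12)
Step 3: empty(B) -> (A=4 B=0)
Step 4: pour(A -> B) -> (A=0 B=4)
Step 5: fill(A) -> (A=4 B=4)
Step 6: empty(B) -> (A=4 B=0)
Step 7: pour(A -> B) -> (A=0 B=4)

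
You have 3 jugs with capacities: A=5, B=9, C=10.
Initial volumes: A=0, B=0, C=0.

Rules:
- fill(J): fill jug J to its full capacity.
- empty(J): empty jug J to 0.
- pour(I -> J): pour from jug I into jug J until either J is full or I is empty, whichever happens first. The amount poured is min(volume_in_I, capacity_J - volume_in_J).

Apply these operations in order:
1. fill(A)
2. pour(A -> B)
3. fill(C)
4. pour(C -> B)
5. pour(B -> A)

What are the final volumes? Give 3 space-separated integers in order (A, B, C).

Step 1: fill(A) -> (A=5 B=0 C=0)
Step 2: pour(A -> B) -> (A=0 B=5 C=0)
Step 3: fill(C) -> (A=0 B=5 C=10)
Step 4: pour(C -> B) -> (A=0 B=9 C=6)
Step 5: pour(B -> A) -> (A=5 B=4 C=6)

Answer: 5 4 6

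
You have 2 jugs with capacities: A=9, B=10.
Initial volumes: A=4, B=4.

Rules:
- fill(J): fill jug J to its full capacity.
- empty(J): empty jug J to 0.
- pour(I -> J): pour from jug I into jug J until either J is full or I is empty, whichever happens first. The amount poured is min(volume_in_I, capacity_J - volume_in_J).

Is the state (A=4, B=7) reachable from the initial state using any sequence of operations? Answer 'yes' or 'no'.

BFS explored all 39 reachable states.
Reachable set includes: (0,0), (0,1), (0,2), (0,3), (0,4), (0,5), (0,6), (0,7), (0,8), (0,9), (0,10), (1,0) ...
Target (A=4, B=7) not in reachable set → no.

Answer: no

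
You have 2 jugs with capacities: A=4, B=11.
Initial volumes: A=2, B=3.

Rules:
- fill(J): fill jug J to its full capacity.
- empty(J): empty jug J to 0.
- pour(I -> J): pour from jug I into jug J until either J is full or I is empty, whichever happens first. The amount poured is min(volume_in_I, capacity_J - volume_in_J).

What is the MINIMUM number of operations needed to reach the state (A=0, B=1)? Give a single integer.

Answer: 2

Derivation:
BFS from (A=2, B=3). One shortest path:
  1. pour(B -> A) -> (A=4 B=1)
  2. empty(A) -> (A=0 B=1)
Reached target in 2 moves.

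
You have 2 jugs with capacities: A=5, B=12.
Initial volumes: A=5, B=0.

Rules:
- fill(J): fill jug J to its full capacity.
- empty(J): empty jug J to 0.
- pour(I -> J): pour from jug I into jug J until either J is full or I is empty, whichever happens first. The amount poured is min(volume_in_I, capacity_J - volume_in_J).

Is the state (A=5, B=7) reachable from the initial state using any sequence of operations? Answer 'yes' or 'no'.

Answer: yes

Derivation:
BFS from (A=5, B=0):
  1. empty(A) -> (A=0 B=0)
  2. fill(B) -> (A=0 B=12)
  3. pour(B -> A) -> (A=5 B=7)
Target reached → yes.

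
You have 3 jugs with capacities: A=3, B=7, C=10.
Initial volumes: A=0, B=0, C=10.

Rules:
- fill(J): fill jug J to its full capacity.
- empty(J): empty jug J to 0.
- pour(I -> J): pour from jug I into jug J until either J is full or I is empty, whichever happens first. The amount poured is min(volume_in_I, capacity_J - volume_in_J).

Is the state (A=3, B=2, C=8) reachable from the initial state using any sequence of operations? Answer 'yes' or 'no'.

Answer: yes

Derivation:
BFS from (A=0, B=0, C=10):
  1. pour(C -> A) -> (A=3 B=0 C=7)
  2. pour(A -> B) -> (A=0 B=3 C=7)
  3. pour(C -> A) -> (A=3 B=3 C=4)
  4. pour(A -> B) -> (A=0 B=6 C=4)
  5. pour(C -> A) -> (A=3 B=6 C=1)
  6. pour(A -> B) -> (A=2 B=7 C=1)
  7. pour(B -> C) -> (A=2 B=0 C=8)
  8. pour(A -> B) -> (A=0 B=2 C=8)
  9. fill(A) -> (A=3 B=2 C=8)
Target reached → yes.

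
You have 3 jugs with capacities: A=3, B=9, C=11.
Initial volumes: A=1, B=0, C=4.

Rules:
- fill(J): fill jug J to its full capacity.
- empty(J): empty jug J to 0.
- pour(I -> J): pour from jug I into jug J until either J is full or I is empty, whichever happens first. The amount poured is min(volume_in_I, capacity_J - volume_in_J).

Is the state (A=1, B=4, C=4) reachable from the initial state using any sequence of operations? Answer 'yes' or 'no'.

Answer: no

Derivation:
BFS explored all 320 reachable states.
Reachable set includes: (0,0,0), (0,0,1), (0,0,2), (0,0,3), (0,0,4), (0,0,5), (0,0,6), (0,0,7), (0,0,8), (0,0,9), (0,0,10), (0,0,11) ...
Target (A=1, B=4, C=4) not in reachable set → no.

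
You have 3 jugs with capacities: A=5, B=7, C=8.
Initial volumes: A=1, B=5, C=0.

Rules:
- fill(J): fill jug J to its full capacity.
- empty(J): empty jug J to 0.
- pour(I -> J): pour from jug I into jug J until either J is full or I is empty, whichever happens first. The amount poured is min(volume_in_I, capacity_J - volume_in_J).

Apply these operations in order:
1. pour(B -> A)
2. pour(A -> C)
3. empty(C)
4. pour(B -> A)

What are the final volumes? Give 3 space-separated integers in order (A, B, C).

Step 1: pour(B -> A) -> (A=5 B=1 C=0)
Step 2: pour(A -> C) -> (A=0 B=1 C=5)
Step 3: empty(C) -> (A=0 B=1 C=0)
Step 4: pour(B -> A) -> (A=1 B=0 C=0)

Answer: 1 0 0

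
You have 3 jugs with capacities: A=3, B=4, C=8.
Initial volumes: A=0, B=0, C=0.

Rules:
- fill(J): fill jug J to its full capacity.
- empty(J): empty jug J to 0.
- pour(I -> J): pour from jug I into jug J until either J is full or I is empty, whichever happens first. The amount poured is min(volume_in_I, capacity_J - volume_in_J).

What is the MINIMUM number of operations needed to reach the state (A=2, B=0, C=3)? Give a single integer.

Answer: 7

Derivation:
BFS from (A=0, B=0, C=0). One shortest path:
  1. fill(A) -> (A=3 B=0 C=0)
  2. pour(A -> B) -> (A=0 B=3 C=0)
  3. fill(A) -> (A=3 B=3 C=0)
  4. pour(A -> C) -> (A=0 B=3 C=3)
  5. fill(A) -> (A=3 B=3 C=3)
  6. pour(A -> B) -> (A=2 B=4 C=3)
  7. empty(B) -> (A=2 B=0 C=3)
Reached target in 7 moves.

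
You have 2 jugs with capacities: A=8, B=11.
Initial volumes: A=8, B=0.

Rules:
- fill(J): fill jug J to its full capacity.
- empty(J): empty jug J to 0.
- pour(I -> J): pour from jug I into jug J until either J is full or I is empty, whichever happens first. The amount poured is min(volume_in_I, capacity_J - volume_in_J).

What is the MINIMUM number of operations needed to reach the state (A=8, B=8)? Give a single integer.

Answer: 2

Derivation:
BFS from (A=8, B=0). One shortest path:
  1. pour(A -> B) -> (A=0 B=8)
  2. fill(A) -> (A=8 B=8)
Reached target in 2 moves.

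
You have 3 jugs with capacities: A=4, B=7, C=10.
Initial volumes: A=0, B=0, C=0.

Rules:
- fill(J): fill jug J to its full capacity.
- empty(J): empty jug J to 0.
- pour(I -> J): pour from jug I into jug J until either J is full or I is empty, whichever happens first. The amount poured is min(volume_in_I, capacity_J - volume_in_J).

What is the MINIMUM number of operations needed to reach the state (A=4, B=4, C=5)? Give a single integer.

Answer: 8

Derivation:
BFS from (A=0, B=0, C=0). One shortest path:
  1. fill(B) -> (A=0 B=7 C=0)
  2. fill(C) -> (A=0 B=7 C=10)
  3. pour(B -> A) -> (A=4 B=3 C=10)
  4. empty(A) -> (A=0 B=3 C=10)
  5. pour(B -> A) -> (A=3 B=0 C=10)
  6. pour(C -> A) -> (A=4 B=0 C=9)
  7. pour(A -> B) -> (A=0 B=4 C=9)
  8. pour(C -> A) -> (A=4 B=4 C=5)
Reached target in 8 moves.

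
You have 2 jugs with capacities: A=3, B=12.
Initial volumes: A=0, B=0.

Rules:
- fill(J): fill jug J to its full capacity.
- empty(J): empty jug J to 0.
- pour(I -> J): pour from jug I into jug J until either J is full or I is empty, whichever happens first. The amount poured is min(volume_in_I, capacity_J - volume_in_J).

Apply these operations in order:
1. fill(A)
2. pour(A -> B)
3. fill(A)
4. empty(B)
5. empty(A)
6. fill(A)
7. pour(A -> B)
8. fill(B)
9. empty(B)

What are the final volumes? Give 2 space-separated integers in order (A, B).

Answer: 0 0

Derivation:
Step 1: fill(A) -> (A=3 B=0)
Step 2: pour(A -> B) -> (A=0 B=3)
Step 3: fill(A) -> (A=3 B=3)
Step 4: empty(B) -> (A=3 B=0)
Step 5: empty(A) -> (A=0 B=0)
Step 6: fill(A) -> (A=3 B=0)
Step 7: pour(A -> B) -> (A=0 B=3)
Step 8: fill(B) -> (A=0 B=12)
Step 9: empty(B) -> (A=0 B=0)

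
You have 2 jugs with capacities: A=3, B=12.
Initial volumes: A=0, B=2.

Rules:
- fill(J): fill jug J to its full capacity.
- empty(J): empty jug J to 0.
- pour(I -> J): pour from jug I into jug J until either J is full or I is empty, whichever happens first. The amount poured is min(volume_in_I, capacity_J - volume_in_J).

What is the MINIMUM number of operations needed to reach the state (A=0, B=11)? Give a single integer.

BFS from (A=0, B=2). One shortest path:
  1. pour(B -> A) -> (A=2 B=0)
  2. fill(B) -> (A=2 B=12)
  3. pour(B -> A) -> (A=3 B=11)
  4. empty(A) -> (A=0 B=11)
Reached target in 4 moves.

Answer: 4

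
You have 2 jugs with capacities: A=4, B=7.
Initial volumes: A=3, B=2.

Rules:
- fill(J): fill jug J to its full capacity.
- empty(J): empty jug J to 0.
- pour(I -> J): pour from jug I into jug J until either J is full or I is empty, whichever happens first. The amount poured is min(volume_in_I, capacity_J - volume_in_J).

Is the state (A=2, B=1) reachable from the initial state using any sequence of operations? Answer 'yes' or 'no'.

Answer: no

Derivation:
BFS explored all 23 reachable states.
Reachable set includes: (0,0), (0,1), (0,2), (0,3), (0,4), (0,5), (0,6), (0,7), (1,0), (1,7), (2,0), (2,7) ...
Target (A=2, B=1) not in reachable set → no.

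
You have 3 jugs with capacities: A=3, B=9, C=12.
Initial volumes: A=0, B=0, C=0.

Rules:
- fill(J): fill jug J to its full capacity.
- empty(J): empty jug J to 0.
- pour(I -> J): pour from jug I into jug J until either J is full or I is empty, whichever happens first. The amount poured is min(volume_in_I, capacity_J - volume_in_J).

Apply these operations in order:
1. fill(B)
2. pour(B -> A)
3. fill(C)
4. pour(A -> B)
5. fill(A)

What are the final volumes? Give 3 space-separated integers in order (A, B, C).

Answer: 3 9 12

Derivation:
Step 1: fill(B) -> (A=0 B=9 C=0)
Step 2: pour(B -> A) -> (A=3 B=6 C=0)
Step 3: fill(C) -> (A=3 B=6 C=12)
Step 4: pour(A -> B) -> (A=0 B=9 C=12)
Step 5: fill(A) -> (A=3 B=9 C=12)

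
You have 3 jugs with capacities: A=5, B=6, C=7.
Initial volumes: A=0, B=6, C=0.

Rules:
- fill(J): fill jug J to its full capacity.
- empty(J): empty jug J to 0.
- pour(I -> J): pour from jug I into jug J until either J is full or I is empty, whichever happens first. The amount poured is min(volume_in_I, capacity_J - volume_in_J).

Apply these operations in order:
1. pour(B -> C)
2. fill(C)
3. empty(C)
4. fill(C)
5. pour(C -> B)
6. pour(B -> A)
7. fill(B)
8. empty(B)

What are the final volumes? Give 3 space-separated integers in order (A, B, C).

Answer: 5 0 1

Derivation:
Step 1: pour(B -> C) -> (A=0 B=0 C=6)
Step 2: fill(C) -> (A=0 B=0 C=7)
Step 3: empty(C) -> (A=0 B=0 C=0)
Step 4: fill(C) -> (A=0 B=0 C=7)
Step 5: pour(C -> B) -> (A=0 B=6 C=1)
Step 6: pour(B -> A) -> (A=5 B=1 C=1)
Step 7: fill(B) -> (A=5 B=6 C=1)
Step 8: empty(B) -> (A=5 B=0 C=1)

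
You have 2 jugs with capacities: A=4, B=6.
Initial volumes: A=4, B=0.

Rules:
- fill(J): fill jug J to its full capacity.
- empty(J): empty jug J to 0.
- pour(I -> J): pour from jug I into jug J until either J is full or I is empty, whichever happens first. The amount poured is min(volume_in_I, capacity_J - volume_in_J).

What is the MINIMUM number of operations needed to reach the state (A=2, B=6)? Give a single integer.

Answer: 3

Derivation:
BFS from (A=4, B=0). One shortest path:
  1. pour(A -> B) -> (A=0 B=4)
  2. fill(A) -> (A=4 B=4)
  3. pour(A -> B) -> (A=2 B=6)
Reached target in 3 moves.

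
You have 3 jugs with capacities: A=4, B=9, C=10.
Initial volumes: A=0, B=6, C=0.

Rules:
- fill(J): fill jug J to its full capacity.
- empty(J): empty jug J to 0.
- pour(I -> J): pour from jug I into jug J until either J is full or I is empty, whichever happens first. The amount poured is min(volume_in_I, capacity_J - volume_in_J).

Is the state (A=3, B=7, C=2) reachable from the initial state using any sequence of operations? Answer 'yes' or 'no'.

BFS explored all 334 reachable states.
Reachable set includes: (0,0,0), (0,0,1), (0,0,2), (0,0,3), (0,0,4), (0,0,5), (0,0,6), (0,0,7), (0,0,8), (0,0,9), (0,0,10), (0,1,0) ...
Target (A=3, B=7, C=2) not in reachable set → no.

Answer: no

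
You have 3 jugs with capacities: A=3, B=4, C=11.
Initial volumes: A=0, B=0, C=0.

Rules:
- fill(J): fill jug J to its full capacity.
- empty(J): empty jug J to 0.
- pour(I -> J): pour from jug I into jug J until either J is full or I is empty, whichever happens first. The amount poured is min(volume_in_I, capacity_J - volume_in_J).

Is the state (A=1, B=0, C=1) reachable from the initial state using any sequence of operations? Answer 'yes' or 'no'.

Answer: yes

Derivation:
BFS from (A=0, B=0, C=0):
  1. fill(B) -> (A=0 B=4 C=0)
  2. pour(B -> A) -> (A=3 B=1 C=0)
  3. empty(A) -> (A=0 B=1 C=0)
  4. pour(B -> C) -> (A=0 B=0 C=1)
  5. fill(B) -> (A=0 B=4 C=1)
  6. pour(B -> A) -> (A=3 B=1 C=1)
  7. empty(A) -> (A=0 B=1 C=1)
  8. pour(B -> A) -> (A=1 B=0 C=1)
Target reached → yes.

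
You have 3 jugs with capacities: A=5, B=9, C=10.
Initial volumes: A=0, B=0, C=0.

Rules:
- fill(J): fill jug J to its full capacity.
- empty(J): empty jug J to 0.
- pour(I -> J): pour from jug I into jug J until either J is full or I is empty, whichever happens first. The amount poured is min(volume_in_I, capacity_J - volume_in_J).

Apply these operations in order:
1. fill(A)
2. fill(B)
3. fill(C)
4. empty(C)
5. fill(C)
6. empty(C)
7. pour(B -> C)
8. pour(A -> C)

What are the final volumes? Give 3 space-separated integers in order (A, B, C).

Step 1: fill(A) -> (A=5 B=0 C=0)
Step 2: fill(B) -> (A=5 B=9 C=0)
Step 3: fill(C) -> (A=5 B=9 C=10)
Step 4: empty(C) -> (A=5 B=9 C=0)
Step 5: fill(C) -> (A=5 B=9 C=10)
Step 6: empty(C) -> (A=5 B=9 C=0)
Step 7: pour(B -> C) -> (A=5 B=0 C=9)
Step 8: pour(A -> C) -> (A=4 B=0 C=10)

Answer: 4 0 10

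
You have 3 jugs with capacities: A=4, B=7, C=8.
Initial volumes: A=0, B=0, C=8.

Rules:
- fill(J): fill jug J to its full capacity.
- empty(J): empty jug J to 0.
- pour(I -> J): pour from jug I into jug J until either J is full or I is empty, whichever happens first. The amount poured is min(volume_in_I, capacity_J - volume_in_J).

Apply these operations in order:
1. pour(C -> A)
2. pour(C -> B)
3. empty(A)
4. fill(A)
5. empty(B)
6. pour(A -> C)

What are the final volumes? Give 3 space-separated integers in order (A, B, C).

Answer: 0 0 4

Derivation:
Step 1: pour(C -> A) -> (A=4 B=0 C=4)
Step 2: pour(C -> B) -> (A=4 B=4 C=0)
Step 3: empty(A) -> (A=0 B=4 C=0)
Step 4: fill(A) -> (A=4 B=4 C=0)
Step 5: empty(B) -> (A=4 B=0 C=0)
Step 6: pour(A -> C) -> (A=0 B=0 C=4)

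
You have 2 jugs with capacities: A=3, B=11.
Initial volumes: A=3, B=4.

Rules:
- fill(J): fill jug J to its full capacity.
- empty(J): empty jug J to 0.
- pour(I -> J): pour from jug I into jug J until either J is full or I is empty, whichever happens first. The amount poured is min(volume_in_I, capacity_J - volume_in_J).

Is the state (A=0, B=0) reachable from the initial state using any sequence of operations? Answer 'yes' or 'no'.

Answer: yes

Derivation:
BFS from (A=3, B=4):
  1. empty(A) -> (A=0 B=4)
  2. empty(B) -> (A=0 B=0)
Target reached → yes.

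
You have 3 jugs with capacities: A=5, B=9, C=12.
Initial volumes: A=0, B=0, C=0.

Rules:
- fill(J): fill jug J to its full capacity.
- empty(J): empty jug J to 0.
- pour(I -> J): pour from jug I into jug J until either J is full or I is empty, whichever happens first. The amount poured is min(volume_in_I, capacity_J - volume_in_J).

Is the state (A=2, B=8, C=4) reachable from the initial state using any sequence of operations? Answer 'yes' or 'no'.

Answer: no

Derivation:
BFS explored all 428 reachable states.
Reachable set includes: (0,0,0), (0,0,1), (0,0,2), (0,0,3), (0,0,4), (0,0,5), (0,0,6), (0,0,7), (0,0,8), (0,0,9), (0,0,10), (0,0,11) ...
Target (A=2, B=8, C=4) not in reachable set → no.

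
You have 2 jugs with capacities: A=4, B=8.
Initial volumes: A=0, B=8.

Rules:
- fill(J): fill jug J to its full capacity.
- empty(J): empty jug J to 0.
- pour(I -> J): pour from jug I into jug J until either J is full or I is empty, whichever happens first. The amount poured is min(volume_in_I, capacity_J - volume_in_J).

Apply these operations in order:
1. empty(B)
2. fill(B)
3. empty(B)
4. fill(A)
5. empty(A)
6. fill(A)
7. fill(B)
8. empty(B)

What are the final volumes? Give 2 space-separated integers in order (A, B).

Step 1: empty(B) -> (A=0 B=0)
Step 2: fill(B) -> (A=0 B=8)
Step 3: empty(B) -> (A=0 B=0)
Step 4: fill(A) -> (A=4 B=0)
Step 5: empty(A) -> (A=0 B=0)
Step 6: fill(A) -> (A=4 B=0)
Step 7: fill(B) -> (A=4 B=8)
Step 8: empty(B) -> (A=4 B=0)

Answer: 4 0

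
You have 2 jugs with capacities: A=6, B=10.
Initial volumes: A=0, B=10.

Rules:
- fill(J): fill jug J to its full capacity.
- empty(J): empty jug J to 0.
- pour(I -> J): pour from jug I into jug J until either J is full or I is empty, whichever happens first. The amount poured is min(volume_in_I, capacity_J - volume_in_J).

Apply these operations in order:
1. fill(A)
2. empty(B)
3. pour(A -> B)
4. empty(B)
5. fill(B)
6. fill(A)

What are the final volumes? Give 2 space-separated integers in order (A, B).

Answer: 6 10

Derivation:
Step 1: fill(A) -> (A=6 B=10)
Step 2: empty(B) -> (A=6 B=0)
Step 3: pour(A -> B) -> (A=0 B=6)
Step 4: empty(B) -> (A=0 B=0)
Step 5: fill(B) -> (A=0 B=10)
Step 6: fill(A) -> (A=6 B=10)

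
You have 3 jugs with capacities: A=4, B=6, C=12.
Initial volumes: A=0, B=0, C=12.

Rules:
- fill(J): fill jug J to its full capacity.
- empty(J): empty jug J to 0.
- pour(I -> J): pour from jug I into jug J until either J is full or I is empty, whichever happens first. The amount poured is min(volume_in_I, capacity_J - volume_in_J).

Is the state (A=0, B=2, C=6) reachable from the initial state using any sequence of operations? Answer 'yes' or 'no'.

Answer: yes

Derivation:
BFS from (A=0, B=0, C=12):
  1. pour(C -> B) -> (A=0 B=6 C=6)
  2. pour(B -> A) -> (A=4 B=2 C=6)
  3. empty(A) -> (A=0 B=2 C=6)
Target reached → yes.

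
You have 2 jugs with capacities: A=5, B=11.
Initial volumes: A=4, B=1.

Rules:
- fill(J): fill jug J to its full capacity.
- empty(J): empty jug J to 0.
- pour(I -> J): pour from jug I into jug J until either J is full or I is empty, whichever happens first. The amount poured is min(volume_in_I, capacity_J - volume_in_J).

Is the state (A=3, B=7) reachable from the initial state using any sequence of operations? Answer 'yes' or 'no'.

BFS explored all 33 reachable states.
Reachable set includes: (0,0), (0,1), (0,2), (0,3), (0,4), (0,5), (0,6), (0,7), (0,8), (0,9), (0,10), (0,11) ...
Target (A=3, B=7) not in reachable set → no.

Answer: no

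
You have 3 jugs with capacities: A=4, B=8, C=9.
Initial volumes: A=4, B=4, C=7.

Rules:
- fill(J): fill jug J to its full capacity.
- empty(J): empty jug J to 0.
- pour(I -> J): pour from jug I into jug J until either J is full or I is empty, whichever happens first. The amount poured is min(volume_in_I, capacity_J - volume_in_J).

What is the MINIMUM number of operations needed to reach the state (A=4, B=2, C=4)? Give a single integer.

Answer: 4

Derivation:
BFS from (A=4, B=4, C=7). One shortest path:
  1. pour(B -> C) -> (A=4 B=2 C=9)
  2. empty(C) -> (A=4 B=2 C=0)
  3. pour(A -> C) -> (A=0 B=2 C=4)
  4. fill(A) -> (A=4 B=2 C=4)
Reached target in 4 moves.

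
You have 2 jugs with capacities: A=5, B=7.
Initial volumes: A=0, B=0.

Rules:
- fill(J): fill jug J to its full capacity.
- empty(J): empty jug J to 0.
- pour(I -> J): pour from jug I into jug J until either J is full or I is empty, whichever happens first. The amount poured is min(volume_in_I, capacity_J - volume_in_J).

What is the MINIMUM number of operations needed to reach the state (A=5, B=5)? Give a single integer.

BFS from (A=0, B=0). One shortest path:
  1. fill(A) -> (A=5 B=0)
  2. pour(A -> B) -> (A=0 B=5)
  3. fill(A) -> (A=5 B=5)
Reached target in 3 moves.

Answer: 3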